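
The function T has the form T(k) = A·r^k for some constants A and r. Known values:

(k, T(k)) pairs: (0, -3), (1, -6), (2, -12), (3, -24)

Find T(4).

-48

Consecutive ratio: -6/(-3) = 2, and -12/(-6) = 2, so r = 2.
Then A·2^0 = -3 gives A = -3, and T(k) = -3·2^k.
T(4) = -3·2^4 = -48.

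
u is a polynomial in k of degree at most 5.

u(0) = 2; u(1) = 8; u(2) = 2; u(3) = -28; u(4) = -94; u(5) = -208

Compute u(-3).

First differences: 6, -6, -30, -66, -114. Second differences: -12, -24, -36, -48. Third differences: -12, -12, -12.
Level-3 differences are constant, so u has degree 3.
Fitting a degree-3 polynomial gives u(k) = -2k³ + 8k + 2.
Then u(-3) = 32.

32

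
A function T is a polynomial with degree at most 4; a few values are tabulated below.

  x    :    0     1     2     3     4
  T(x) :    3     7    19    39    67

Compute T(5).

103

Write T(x) = ax^4 + bx³ + cx² + dx + e; the 5 given values yield a linear system in the 5 coefficients.
Solving, the top 2 coefficients vanish, and T(x) = 4x² + 3.
Then T(5) = 103.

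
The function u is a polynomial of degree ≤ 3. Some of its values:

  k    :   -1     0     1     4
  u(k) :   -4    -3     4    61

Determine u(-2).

Write u(k) = ak³ + bk² + ck + d; the 4 given values yield a linear system in the 4 coefficients.
Solving, the leading coefficient vanishes, and u(k) = 3k² + 4k - 3.
Then u(-2) = 1.

1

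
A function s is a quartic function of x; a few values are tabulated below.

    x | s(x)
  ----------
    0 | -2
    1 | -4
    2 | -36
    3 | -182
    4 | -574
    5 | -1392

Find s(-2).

First differences: -2, -32, -146, -392, -818. Second differences: -30, -114, -246, -426. Third differences: -84, -132, -180. Fourth differences: -48, -48.
Level-4 differences are constant, so s has degree 4.
Fitting a degree-4 polynomial gives s(x) = -2x^4 - 2x³ + 5x² - 3x - 2.
Then s(-2) = 8.

8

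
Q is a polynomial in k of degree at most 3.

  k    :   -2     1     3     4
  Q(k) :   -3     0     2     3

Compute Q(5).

4

Write Q(k) = ak³ + bk² + ck + d; the 4 given values yield a linear system in the 4 coefficients.
Solving, the top 2 coefficients vanish, and Q(k) = k - 1.
Then Q(5) = 4.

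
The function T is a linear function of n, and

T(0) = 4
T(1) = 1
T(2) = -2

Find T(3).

Write T(n) = an + b; the 3 given values yield a linear system in the 2 coefficients.
Solving, T(n) = -3n + 4.
Then T(3) = -5.

-5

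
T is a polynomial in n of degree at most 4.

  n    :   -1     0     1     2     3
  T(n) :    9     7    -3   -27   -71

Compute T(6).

-383

First differences: -2, -10, -24, -44. Second differences: -8, -14, -20. Third differences: -6, -6.
Level-3 differences are constant, so T has degree 3.
Fitting a degree-3 polynomial gives T(n) = -n³ - 4n² - 5n + 7.
Then T(6) = -383.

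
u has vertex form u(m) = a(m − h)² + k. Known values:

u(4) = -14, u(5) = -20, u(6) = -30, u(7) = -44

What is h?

First differences -6, -10, -14; second difference -4 = 2a, so a = -2.
Expanding, the m-coefficient is −2ah = 4h; matching it to the data gives h = 3, and then k = -12.
So u(m) = -2(m − 3)² − 12.
Hence h = 3.

3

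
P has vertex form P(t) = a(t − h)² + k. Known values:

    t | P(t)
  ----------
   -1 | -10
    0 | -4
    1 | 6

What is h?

-2

First differences 6, 10; second difference 4 = 2a, so a = 2.
Expanding, the t-coefficient is −2ah = -4h; matching it to the data gives h = -2, and then k = -12.
So P(t) = 2(t + 2)² − 12.
Hence h = -2.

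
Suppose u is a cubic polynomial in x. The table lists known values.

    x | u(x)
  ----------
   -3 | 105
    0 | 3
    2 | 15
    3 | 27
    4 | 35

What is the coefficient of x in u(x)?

Write u(x) = ax³ + bx² + cx + d; the 5 given values yield a linear system in the 4 coefficients.
Solving, u(x) = -x³ + 7x² - 4x + 3.
The coefficient of x is -4.

-4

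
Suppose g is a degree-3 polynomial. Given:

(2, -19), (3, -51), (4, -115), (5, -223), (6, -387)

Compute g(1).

First differences: -32, -64, -108, -164. Second differences: -32, -44, -56. Third differences: -12, -12.
Level-3 differences are constant, so g has degree 3.
Fitting a degree-3 polynomial gives g(n) = -2n³ + 2n² - 4n - 3.
Then g(1) = -7.

-7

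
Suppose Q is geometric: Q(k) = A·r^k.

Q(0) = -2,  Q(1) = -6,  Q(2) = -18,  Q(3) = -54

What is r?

3

Consecutive ratio: -6/(-2) = 3, and -18/(-6) = 3, so r = 3.
Then A·3^0 = -2 gives A = -2, and Q(k) = -2·3^k.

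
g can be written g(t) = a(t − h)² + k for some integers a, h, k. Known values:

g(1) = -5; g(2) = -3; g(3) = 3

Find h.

First differences 2, 6; second difference 4 = 2a, so a = 2.
Expanding, the t-coefficient is −2ah = -4h; matching it to the data gives h = 1, and then k = -5.
So g(t) = 2(t − 1)² − 5.
Hence h = 1.

1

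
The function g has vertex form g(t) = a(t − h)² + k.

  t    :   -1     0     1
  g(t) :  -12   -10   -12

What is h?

First differences 2, -2; second difference -4 = 2a, so a = -2.
Expanding, the t-coefficient is −2ah = 4h; matching it to the data gives h = 0, and then k = -10.
So g(t) = -2(t + 0)² − 10.
Hence h = 0.

0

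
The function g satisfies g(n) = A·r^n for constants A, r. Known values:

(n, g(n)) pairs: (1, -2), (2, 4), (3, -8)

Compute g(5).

-32

Consecutive ratio: 4/(-2) = -2, and -8/4 = -2, so r = -2.
Then A·(-2)^1 = -2 gives A = 1, and g(n) = 1·(-2)^n.
g(5) = 1·(-2)^5 = -32.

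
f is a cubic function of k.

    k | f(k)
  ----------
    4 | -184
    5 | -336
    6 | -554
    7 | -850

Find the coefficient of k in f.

-3

Write f(k) = ak³ + bk² + ck + d; the 4 given values yield a linear system in the 4 coefficients.
Solving, f(k) = -2k³ - 3k² - 3k + 4.
The coefficient of k is -3.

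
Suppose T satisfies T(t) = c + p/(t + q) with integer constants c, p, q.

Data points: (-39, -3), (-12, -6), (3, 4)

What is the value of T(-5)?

-20

(T(t) − c)(t + q) = p for each data point; the three points give a linear system in c and q, then p follows.
Solving: c = -2, q = 3, p = 36, so T(t) = -2 + 36/(t + 3).
Then T(-5) = -2 + 36/(-2) = -20.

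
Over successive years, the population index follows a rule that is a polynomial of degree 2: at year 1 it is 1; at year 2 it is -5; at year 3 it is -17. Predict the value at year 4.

Write the value at t as T(t).
Write T(t) = at² + bt + c; the 3 given values yield a linear system in the 3 coefficients.
Solving, T(t) = -3t² + 3t + 1.
Then T(4) = -35.

-35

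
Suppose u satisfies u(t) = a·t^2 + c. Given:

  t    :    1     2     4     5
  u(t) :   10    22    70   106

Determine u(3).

42

From u(1) = 10 and u(2) = 22: 1a + c = 10 and 4a + c = 22.
Subtracting: 3a = 12, so a = 4; then c = 10 − 4·1 = 6.
So u(t) = 4t² + 6, and u(3) = 42.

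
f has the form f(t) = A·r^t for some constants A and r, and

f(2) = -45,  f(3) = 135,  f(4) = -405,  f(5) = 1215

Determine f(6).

Consecutive ratio: 135/(-45) = -3, and -405/135 = -3, so r = -3.
Then A·(-3)^2 = -45 gives A = -5, and f(t) = -5·(-3)^t.
f(6) = -5·(-3)^6 = -3645.

-3645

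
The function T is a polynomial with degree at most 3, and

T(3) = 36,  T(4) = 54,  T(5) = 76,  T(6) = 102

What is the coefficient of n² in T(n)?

First differences: 18, 22, 26. Second differences: 4, 4.
Level-2 differences are constant, so T has degree 2.
Fitting a degree-2 polynomial gives T(n) = 2n² + 4n + 6.
The coefficient of n² is 2.

2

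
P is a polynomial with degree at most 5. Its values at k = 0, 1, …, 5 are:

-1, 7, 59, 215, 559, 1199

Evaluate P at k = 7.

First differences: 8, 52, 156, 344, 640. Second differences: 44, 104, 188, 296. Third differences: 60, 84, 108. Fourth differences: 24, 24.
Level-4 differences are constant, so P has degree 4.
Fitting a degree-4 polynomial gives P(k) = k^4 + 4k³ + 3k² - 1.
Then P(7) = 3919.

3919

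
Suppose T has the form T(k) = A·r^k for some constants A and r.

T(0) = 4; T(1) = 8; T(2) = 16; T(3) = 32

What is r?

Consecutive ratio: 8/4 = 2, and 16/8 = 2, so r = 2.
Then A·2^0 = 4 gives A = 4, and T(k) = 4·2^k.

2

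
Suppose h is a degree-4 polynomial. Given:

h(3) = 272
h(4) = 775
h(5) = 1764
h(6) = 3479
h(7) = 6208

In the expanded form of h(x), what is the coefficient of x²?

Write h(x) = ax^4 + bx³ + cx² + dx + e; the 5 given values yield a linear system in the 5 coefficients.
Solving, h(x) = 2x^4 + 4x³ + x² - 2x - 1.
The coefficient of x² is 1.

1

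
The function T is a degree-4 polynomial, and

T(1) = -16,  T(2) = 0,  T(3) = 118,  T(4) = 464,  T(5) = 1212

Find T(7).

4850

Write T(m) = am^4 + bm³ + cm² + dm + e; the 5 given values yield a linear system in the 5 coefficients.
Solving, T(m) = 2m^4 + m³ - 5m² - 6m - 8.
Then T(7) = 4850.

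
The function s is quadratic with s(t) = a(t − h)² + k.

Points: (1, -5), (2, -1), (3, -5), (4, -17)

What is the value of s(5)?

-37

First differences 4, -4, -12; second difference -8 = 2a, so a = -4.
Expanding, the t-coefficient is −2ah = 8h; matching it to the data gives h = 2, and then k = -1.
So s(t) = -4(t − 2)² − 1.
s(5) = -4·3² − 1 = -37.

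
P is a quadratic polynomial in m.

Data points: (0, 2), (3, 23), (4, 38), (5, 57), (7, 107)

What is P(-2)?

8

Write P(m) = am² + bm + c; the 5 given values yield a linear system in the 3 coefficients.
Solving, P(m) = 2m² + m + 2.
Then P(-2) = 8.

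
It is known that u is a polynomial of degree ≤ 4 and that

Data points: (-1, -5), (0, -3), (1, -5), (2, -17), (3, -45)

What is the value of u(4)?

First differences: 2, -2, -12, -28. Second differences: -4, -10, -16. Third differences: -6, -6.
Level-3 differences are constant, so u has degree 3.
Fitting a degree-3 polynomial gives u(m) = -m³ - 2m² + m - 3.
Then u(4) = -95.

-95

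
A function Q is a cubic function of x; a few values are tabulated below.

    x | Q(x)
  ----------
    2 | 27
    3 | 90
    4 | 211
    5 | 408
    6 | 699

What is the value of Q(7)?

First differences: 63, 121, 197, 291. Second differences: 58, 76, 94. Third differences: 18, 18.
Level-3 differences are constant, so Q has degree 3.
Fitting a degree-3 polynomial gives Q(x) = 3x³ + 2x² - 4x + 3.
Then Q(7) = 1102.

1102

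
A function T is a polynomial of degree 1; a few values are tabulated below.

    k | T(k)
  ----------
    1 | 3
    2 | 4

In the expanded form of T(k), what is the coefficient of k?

Write T(k) = ak + b; the 2 given values yield a linear system in the 2 coefficients.
Solving, T(k) = k + 2.
The coefficient of k is 1.

1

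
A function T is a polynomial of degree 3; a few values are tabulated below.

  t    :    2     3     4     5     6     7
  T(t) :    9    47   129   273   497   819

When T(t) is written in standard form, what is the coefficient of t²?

-5

Write T(t) = at³ + bt² + ct + d; the 6 given values yield a linear system in the 4 coefficients.
Solving, T(t) = 3t³ - 5t² + 6t - 7.
The coefficient of t² is -5.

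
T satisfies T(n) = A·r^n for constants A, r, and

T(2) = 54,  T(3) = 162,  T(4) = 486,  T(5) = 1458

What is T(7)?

Consecutive ratio: 162/54 = 3, and 486/162 = 3, so r = 3.
Then A·3^2 = 54 gives A = 6, and T(n) = 6·3^n.
T(7) = 6·3^7 = 13122.

13122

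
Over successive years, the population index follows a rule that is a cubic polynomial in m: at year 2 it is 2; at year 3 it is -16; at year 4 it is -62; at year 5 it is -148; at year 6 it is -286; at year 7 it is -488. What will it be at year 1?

4

Write the value at m as f(m).
Write f(m) = am³ + bm² + cm + d; the 6 given values yield a linear system in the 4 coefficients.
Solving, f(m) = -2m³ + 4m² + 2.
Then f(1) = 4.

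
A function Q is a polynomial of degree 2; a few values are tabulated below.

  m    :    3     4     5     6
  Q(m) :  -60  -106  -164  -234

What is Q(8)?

-410

First differences: -46, -58, -70. Second differences: -12, -12.
Level-2 differences are constant, so Q has degree 2.
Fitting a degree-2 polynomial gives Q(m) = -6m² - 4m + 6.
Then Q(8) = -410.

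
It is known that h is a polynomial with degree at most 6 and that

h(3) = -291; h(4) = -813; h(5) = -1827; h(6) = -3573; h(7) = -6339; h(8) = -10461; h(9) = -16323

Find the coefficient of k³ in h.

Write h(k) = ak^6 + bk^5 + ck^4 + dk³ + ek² + pk + q; the 7 given values yield a linear system in the 7 coefficients.
Solving, the top 2 coefficients vanish, and h(k) = -2k^4 - 4k³ - 4k² + 4k + 3.
The coefficient of k³ is -4.

-4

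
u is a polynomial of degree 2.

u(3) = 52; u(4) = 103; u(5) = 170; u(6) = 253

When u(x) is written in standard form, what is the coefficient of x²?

First differences: 51, 67, 83. Second differences: 16, 16.
Level-2 differences are constant, so u has degree 2.
Fitting a degree-2 polynomial gives u(x) = 8x² - 5x - 5.
The coefficient of x² is 8.

8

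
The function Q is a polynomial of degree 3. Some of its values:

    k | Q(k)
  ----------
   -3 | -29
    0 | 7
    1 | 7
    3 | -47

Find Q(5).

Write Q(k) = ak³ + bk² + ck + d; the 4 given values yield a linear system in the 4 coefficients.
Solving, Q(k) = -k³ - 5k² + 6k + 7.
Then Q(5) = -213.

-213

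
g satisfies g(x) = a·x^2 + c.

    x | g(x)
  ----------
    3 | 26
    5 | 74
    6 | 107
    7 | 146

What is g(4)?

47

From g(3) = 26 and g(5) = 74: 9a + c = 26 and 25a + c = 74.
Subtracting: 16a = 48, so a = 3; then c = 26 − 3·9 = -1.
So g(x) = 3x² − 1, and g(4) = 47.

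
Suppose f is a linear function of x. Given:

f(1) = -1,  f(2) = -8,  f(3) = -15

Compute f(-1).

First differences: -7, -7.
Level-1 differences are constant, so f has degree 1.
Fitting a degree-1 polynomial gives f(x) = -7x + 6.
Then f(-1) = 13.

13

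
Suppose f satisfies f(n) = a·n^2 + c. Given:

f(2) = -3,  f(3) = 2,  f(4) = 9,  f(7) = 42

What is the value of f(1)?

-6

From f(2) = -3 and f(3) = 2: 4a + c = -3 and 9a + c = 2.
Subtracting: 5a = 5, so a = 1; then c = -3 − 1·4 = -7.
So f(n) = 1n² − 7, and f(1) = -6.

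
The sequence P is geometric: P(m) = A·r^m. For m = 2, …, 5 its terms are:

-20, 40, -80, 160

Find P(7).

Consecutive ratio: 40/(-20) = -2, and -80/40 = -2, so r = -2.
Then A·(-2)^2 = -20 gives A = -5, and P(m) = -5·(-2)^m.
P(7) = -5·(-2)^7 = 640.

640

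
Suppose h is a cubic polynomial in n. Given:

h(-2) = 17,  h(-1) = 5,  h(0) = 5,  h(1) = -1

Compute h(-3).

59

Write h(n) = an³ + bn² + cn + d; the 4 given values yield a linear system in the 4 coefficients.
Solving, h(n) = -3n³ - 3n² + 5.
Then h(-3) = 59.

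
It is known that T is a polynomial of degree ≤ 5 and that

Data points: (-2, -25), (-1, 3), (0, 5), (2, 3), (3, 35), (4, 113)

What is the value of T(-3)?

Write T(x) = ax^5 + bx^4 + cx³ + dx² + ex + p; the 6 given values yield a linear system in the 6 coefficients.
Solving, the top 2 coefficients vanish, and T(x) = 3x³ - 4x² - 5x + 5.
Then T(-3) = -97.

-97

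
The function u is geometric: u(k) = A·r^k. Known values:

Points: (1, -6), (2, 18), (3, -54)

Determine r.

Consecutive ratio: 18/(-6) = -3, and -54/18 = -3, so r = -3.
Then A·(-3)^1 = -6 gives A = 2, and u(k) = 2·(-3)^k.

-3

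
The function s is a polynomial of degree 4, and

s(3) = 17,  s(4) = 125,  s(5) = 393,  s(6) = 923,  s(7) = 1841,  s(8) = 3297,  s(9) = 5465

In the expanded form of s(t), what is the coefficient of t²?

-5

First differences: 108, 268, 530, 918, 1456, 2168. Second differences: 160, 262, 388, 538, 712. Third differences: 102, 126, 150, 174. Fourth differences: 24, 24, 24.
Level-4 differences are constant, so s has degree 4.
Fitting a degree-4 polynomial gives s(t) = t^4 - t³ - 5t² + 5t - 7.
The coefficient of t² is -5.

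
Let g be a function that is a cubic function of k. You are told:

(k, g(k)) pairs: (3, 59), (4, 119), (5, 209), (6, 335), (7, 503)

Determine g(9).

First differences: 60, 90, 126, 168. Second differences: 30, 36, 42. Third differences: 6, 6.
Level-3 differences are constant, so g has degree 3.
Fitting a degree-3 polynomial gives g(k) = k³ + 3k² + 2k - 1.
Then g(9) = 989.

989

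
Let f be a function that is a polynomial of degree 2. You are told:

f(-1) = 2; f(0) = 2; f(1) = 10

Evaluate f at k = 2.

Write f(k) = ak² + bk + c; the 3 given values yield a linear system in the 3 coefficients.
Solving, f(k) = 4k² + 4k + 2.
Then f(2) = 26.

26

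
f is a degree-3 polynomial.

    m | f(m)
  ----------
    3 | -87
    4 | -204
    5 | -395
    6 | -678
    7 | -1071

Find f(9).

First differences: -117, -191, -283, -393. Second differences: -74, -92, -110. Third differences: -18, -18.
Level-3 differences are constant, so f has degree 3.
Fitting a degree-3 polynomial gives f(m) = -3m³ - m² + m.
Then f(9) = -2259.

-2259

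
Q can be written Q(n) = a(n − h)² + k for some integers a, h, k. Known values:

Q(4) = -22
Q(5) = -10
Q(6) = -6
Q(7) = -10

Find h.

6

First differences 12, 4, -4; second difference -8 = 2a, so a = -4.
Expanding, the n-coefficient is −2ah = 8h; matching it to the data gives h = 6, and then k = -6.
So Q(n) = -4(n − 6)² − 6.
Hence h = 6.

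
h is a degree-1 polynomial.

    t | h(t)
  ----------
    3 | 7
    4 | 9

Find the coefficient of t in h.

Write h(t) = at + b; the 2 given values yield a linear system in the 2 coefficients.
Solving, h(t) = 2t + 1.
The coefficient of t is 2.

2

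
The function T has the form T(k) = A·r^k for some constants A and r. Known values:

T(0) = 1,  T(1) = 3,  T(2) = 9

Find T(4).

Consecutive ratio: 3/1 = 3, and 9/3 = 3, so r = 3.
Then A·3^0 = 1 gives A = 1, and T(k) = 1·3^k.
T(4) = 1·3^4 = 81.

81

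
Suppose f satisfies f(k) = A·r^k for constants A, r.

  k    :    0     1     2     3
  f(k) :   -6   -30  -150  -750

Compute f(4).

-3750

Consecutive ratio: -30/(-6) = 5, and -150/(-30) = 5, so r = 5.
Then A·5^0 = -6 gives A = -6, and f(k) = -6·5^k.
f(4) = -6·5^4 = -3750.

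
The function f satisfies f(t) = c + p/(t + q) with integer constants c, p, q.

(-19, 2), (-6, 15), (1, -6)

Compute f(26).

-1

(f(t) − c)(t + q) = p for each data point; the three points give a linear system in c and q, then p follows.
Solving: c = 0, q = 4, p = -30, so f(t) = -30/(t + 4).
Then f(26) = 0 − 30/30 = -1.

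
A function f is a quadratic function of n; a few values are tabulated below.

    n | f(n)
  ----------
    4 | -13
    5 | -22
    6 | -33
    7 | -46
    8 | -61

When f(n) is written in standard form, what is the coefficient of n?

Write f(n) = an² + bn + c; the 5 given values yield a linear system in the 3 coefficients.
Solving, f(n) = -n² + 3.
The coefficient of n is 0.

0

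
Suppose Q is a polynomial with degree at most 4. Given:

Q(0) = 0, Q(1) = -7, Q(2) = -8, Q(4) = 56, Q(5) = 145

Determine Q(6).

288

Write Q(t) = at^4 + bt³ + ct² + dt + e; the 5 given values yield a linear system in the 5 coefficients.
Solving, the leading coefficient vanishes, and Q(t) = 2t³ - 3t² - 6t.
Then Q(6) = 288.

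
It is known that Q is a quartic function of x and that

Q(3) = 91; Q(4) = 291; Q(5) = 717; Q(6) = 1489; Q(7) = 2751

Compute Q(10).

11277

Write Q(x) = ax^4 + bx³ + cx² + dx + e; the 5 given values yield a linear system in the 5 coefficients.
Solving, Q(x) = x^4 + 2x³ - 8x² + 7x + 7.
Then Q(10) = 11277.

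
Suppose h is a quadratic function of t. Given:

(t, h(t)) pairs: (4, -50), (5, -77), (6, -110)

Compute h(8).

Write h(t) = at² + bt + c; the 3 given values yield a linear system in the 3 coefficients.
Solving, h(t) = -3t² - 2.
Then h(8) = -194.

-194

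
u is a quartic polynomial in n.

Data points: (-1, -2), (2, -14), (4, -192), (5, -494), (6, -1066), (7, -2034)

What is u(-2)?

-18

Write u(n) = an^4 + bn³ + cn² + dn + e; the 6 given values yield a linear system in the 5 coefficients.
Solving, u(n) = -n^4 + n³ + n² - 3n - 4.
Then u(-2) = -18.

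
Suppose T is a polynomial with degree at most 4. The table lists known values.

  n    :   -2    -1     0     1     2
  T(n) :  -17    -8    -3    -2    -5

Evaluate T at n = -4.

First differences: 9, 5, 1, -3. Second differences: -4, -4, -4.
Level-2 differences are constant, so T has degree 2.
Fitting a degree-2 polynomial gives T(n) = -2n² + 3n - 3.
Then T(-4) = -47.

-47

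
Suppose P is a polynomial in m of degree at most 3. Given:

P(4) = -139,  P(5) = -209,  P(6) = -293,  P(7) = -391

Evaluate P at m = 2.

-41

Write P(m) = am³ + bm² + cm + d; the 4 given values yield a linear system in the 4 coefficients.
Solving, the leading coefficient vanishes, and P(m) = -7m² - 7m + 1.
Then P(2) = -41.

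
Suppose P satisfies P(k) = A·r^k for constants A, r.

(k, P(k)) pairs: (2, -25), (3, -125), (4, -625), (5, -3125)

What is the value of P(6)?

-15625

Consecutive ratio: -125/(-25) = 5, and -625/(-125) = 5, so r = 5.
Then A·5^2 = -25 gives A = -1, and P(k) = -1·5^k.
P(6) = -1·5^6 = -15625.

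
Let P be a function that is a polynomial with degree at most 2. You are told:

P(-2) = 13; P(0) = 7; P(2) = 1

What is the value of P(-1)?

10

Write P(x) = ax² + bx + c; the 3 given values yield a linear system in the 3 coefficients.
Solving, the leading coefficient vanishes, and P(x) = -3x + 7.
Then P(-1) = 10.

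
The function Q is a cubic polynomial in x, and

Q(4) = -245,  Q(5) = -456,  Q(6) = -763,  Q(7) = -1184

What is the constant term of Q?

-1

Write Q(x) = ax³ + bx² + cx + d; the 4 given values yield a linear system in the 4 coefficients.
Solving, Q(x) = -3x³ - 3x² - x - 1.
The constant term is Q(0) = -1.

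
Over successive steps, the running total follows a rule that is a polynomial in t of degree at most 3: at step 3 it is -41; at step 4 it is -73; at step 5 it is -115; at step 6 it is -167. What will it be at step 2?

-19

Write the value at t as P(t).
First differences: -32, -42, -52. Second differences: -10, -10.
Level-2 differences are constant, so P has degree 2.
Fitting a degree-2 polynomial gives P(t) = -5t² + 3t - 5.
Then P(2) = -19.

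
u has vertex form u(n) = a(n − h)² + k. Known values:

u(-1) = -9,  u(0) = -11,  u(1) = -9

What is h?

0

First differences -2, 2; second difference 4 = 2a, so a = 2.
Expanding, the n-coefficient is −2ah = -4h; matching it to the data gives h = 0, and then k = -11.
So u(n) = 2(n + 0)² − 11.
Hence h = 0.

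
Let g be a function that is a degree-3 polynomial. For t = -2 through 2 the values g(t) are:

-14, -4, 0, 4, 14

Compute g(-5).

Write g(t) = at³ + bt² + ct + d; the 5 given values yield a linear system in the 4 coefficients.
Solving, g(t) = t³ + 3t.
Then g(-5) = -140.

-140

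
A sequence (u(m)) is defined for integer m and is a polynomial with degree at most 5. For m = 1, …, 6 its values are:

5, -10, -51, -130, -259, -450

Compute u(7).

First differences: -15, -41, -79, -129, -191. Second differences: -26, -38, -50, -62. Third differences: -12, -12, -12.
Level-3 differences are constant, so u has degree 3.
Fitting a degree-3 polynomial gives u(m) = -2m³ - m² + 2m + 6.
Then u(7) = -715.

-715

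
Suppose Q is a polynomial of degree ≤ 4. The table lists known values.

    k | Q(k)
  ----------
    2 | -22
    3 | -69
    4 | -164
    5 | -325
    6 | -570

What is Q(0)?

0

First differences: -47, -95, -161, -245. Second differences: -48, -66, -84. Third differences: -18, -18.
Level-3 differences are constant, so Q has degree 3.
Fitting a degree-3 polynomial gives Q(k) = -3k³ + 3k² - 5k.
Then Q(0) = 0.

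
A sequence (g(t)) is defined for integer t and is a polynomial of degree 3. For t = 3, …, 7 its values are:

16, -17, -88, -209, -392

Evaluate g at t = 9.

First differences: -33, -71, -121, -183. Second differences: -38, -50, -62. Third differences: -12, -12.
Level-3 differences are constant, so g has degree 3.
Fitting a degree-3 polynomial gives g(t) = -2t³ + 5t² + 6t + 7.
Then g(9) = -992.

-992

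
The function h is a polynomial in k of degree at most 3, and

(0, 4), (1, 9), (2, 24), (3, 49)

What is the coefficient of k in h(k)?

0

Write h(k) = ak³ + bk² + ck + d; the 4 given values yield a linear system in the 4 coefficients.
Solving, the leading coefficient vanishes, and h(k) = 5k² + 4.
The coefficient of k is 0.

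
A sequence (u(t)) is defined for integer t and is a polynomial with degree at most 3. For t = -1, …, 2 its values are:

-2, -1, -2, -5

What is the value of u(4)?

Write u(t) = at³ + bt² + ct + d; the 4 given values yield a linear system in the 4 coefficients.
Solving, the leading coefficient vanishes, and u(t) = -t² - 1.
Then u(4) = -17.

-17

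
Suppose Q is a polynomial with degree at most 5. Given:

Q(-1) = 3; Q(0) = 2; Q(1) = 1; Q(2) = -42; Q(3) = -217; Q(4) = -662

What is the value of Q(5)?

-1563

Write Q(n) = an^5 + bn^4 + cn³ + dn² + en + p; the 6 given values yield a linear system in the 6 coefficients.
Solving, the leading coefficient vanishes, and Q(n) = -2n^4 - 3n³ + 2n² + 2n + 2.
Then Q(5) = -1563.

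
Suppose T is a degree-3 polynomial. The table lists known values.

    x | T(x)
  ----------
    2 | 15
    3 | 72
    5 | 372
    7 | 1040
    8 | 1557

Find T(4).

Write T(x) = ax³ + bx² + cx + d; the 5 given values yield a linear system in the 4 coefficients.
Solving, T(x) = 3x³ + x² - 5x - 3.
Then T(4) = 185.

185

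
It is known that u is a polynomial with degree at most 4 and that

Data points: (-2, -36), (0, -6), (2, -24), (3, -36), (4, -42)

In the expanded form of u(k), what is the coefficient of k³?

1

Write u(k) = ak^4 + bk³ + ck² + dk + e; the 5 given values yield a linear system in the 5 coefficients.
Solving, the leading coefficient vanishes, and u(k) = k³ - 6k² - k - 6.
The coefficient of k³ is 1.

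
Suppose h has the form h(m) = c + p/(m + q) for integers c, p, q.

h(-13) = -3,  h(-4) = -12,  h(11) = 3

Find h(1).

(h(m) − c)(m + q) = p for each data point; the three points give a linear system in c and q, then p follows.
Solving: c = 0, q = 1, p = 36, so h(m) = 36/(m + 1).
Then h(1) = 0 + 36/2 = 18.

18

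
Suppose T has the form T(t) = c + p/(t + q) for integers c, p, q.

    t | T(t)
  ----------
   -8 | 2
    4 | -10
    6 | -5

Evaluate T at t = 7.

(T(t) − c)(t + q) = p for each data point; the three points give a linear system in c and q, then p follows.
Solving: c = 0, q = -2, p = -20, so T(t) = -20/(t − 2).
Then T(7) = 0 − 20/5 = -4.

-4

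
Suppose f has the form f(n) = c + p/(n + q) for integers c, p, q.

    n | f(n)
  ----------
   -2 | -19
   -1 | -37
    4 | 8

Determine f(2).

17

(f(n) − c)(n + q) = p for each data point; the three points give a linear system in c and q, then p follows.
Solving: c = -1, q = 0, p = 36, so f(n) = -1 + 36/(n + 0).
Then f(2) = -1 + 36/2 = 17.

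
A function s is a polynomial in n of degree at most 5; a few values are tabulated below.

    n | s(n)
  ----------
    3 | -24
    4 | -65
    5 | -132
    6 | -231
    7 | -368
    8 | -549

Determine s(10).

Write s(n) = an^5 + bn^4 + cn³ + dn² + en + p; the 6 given values yield a linear system in the 6 coefficients.
Solving, the top 2 coefficients vanish, and s(n) = -n³ - n² + 3n + 3.
Then s(10) = -1067.

-1067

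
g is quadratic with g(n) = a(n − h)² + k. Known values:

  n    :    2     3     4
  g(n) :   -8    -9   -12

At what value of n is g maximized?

First differences -1, -3; second difference -2 = 2a, so a = -1.
Expanding, the n-coefficient is −2ah = 2h; matching it to the data gives h = 2, and then k = -8.
So g(n) = -1(n − 2)² − 8.
Hence h = 2.

2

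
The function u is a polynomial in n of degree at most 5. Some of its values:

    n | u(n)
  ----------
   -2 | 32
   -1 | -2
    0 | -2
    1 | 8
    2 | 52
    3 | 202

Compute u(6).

Write u(n) = an^5 + bn^4 + cn³ + dn² + en + p; the 6 given values yield a linear system in the 6 coefficients.
Solving, the leading coefficient vanishes, and u(n) = 2n^4 + 3n² + 5n - 2.
Then u(6) = 2728.

2728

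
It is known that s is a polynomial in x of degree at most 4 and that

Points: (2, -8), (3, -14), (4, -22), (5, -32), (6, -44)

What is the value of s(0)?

-2

First differences: -6, -8, -10, -12. Second differences: -2, -2, -2.
Level-2 differences are constant, so s has degree 2.
Fitting a degree-2 polynomial gives s(x) = -x² - x - 2.
Then s(0) = -2.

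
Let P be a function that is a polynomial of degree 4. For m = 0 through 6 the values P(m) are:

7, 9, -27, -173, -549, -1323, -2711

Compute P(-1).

Write P(m) = am^4 + bm³ + cm² + dm + e; the 7 given values yield a linear system in the 5 coefficients.
Solving, P(m) = -2m^4 - 5m² + 9m + 7.
Then P(-1) = -9.

-9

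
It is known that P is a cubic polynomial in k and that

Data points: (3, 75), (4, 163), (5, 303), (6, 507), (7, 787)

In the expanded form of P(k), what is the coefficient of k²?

Write P(k) = ak³ + bk² + ck + d; the 5 given values yield a linear system in the 4 coefficients.
Solving, P(k) = 2k³ + 2k² + 3.
The coefficient of k² is 2.

2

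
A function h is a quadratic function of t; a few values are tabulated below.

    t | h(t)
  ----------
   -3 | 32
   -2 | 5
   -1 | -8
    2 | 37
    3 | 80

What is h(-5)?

Write h(t) = at² + bt + c; the 5 given values yield a linear system in the 3 coefficients.
Solving, h(t) = 7t² + 8t - 7.
Then h(-5) = 128.

128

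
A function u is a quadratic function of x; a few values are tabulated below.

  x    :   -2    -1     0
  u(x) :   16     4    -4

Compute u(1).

-8

Write u(x) = ax² + bx + c; the 3 given values yield a linear system in the 3 coefficients.
Solving, u(x) = 2x² - 6x - 4.
Then u(1) = -8.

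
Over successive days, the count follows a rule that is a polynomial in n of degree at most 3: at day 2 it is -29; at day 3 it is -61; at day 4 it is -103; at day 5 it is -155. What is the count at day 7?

Write the value at n as u(n).
First differences: -32, -42, -52. Second differences: -10, -10.
Level-2 differences are constant, so u has degree 2.
Fitting a degree-2 polynomial gives u(n) = -5n² - 7n + 5.
Then u(7) = -289.

-289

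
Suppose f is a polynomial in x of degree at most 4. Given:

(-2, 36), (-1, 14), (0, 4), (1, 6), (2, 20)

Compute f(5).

First differences: -22, -10, 2, 14. Second differences: 12, 12, 12.
Level-2 differences are constant, so f has degree 2.
Fitting a degree-2 polynomial gives f(x) = 6x² - 4x + 4.
Then f(5) = 134.

134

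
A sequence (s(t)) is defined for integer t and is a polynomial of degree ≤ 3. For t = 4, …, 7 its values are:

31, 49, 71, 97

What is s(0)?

-1

Write s(t) = at³ + bt² + ct + d; the 4 given values yield a linear system in the 4 coefficients.
Solving, the leading coefficient vanishes, and s(t) = 2t² - 1.
The constant term is s(0) = -1.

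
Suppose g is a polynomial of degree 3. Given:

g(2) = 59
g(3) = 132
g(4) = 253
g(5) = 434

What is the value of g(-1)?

8

Write g(x) = ax³ + bx² + cx + d; the 4 given values yield a linear system in the 4 coefficients.
Solving, g(x) = 2x³ + 6x² + 5x + 9.
Then g(-1) = 8.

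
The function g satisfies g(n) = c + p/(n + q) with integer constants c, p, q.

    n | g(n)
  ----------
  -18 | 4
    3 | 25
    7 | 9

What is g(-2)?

(g(n) − c)(n + q) = p for each data point; the three points give a linear system in c and q, then p follows.
Solving: c = 5, q = -2, p = 20, so g(n) = 5 + 20/(n − 2).
Then g(-2) = 5 + 20/(-4) = 0.

0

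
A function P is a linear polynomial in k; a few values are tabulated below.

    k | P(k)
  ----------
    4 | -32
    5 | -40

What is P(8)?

Write P(k) = ak + b; the 2 given values yield a linear system in the 2 coefficients.
Solving, P(k) = -8k.
Then P(8) = -64.

-64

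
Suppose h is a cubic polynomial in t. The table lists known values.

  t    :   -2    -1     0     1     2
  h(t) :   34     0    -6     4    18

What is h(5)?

-36

First differences: -34, -6, 10, 14. Second differences: 28, 16, 4. Third differences: -12, -12.
Level-3 differences are constant, so h has degree 3.
Fitting a degree-3 polynomial gives h(t) = -2t³ + 8t² + 4t - 6.
Then h(5) = -36.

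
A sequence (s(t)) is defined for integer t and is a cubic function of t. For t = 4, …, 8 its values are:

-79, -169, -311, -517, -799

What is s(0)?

First differences: -90, -142, -206, -282. Second differences: -52, -64, -76. Third differences: -12, -12.
Level-3 differences are constant, so s has degree 3.
Fitting a degree-3 polynomial gives s(t) = -2t³ + 4t² - 4t + 1.
The constant term is s(0) = 1.

1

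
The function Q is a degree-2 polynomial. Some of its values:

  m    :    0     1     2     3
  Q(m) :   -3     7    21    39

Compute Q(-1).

-9

Write Q(m) = am² + bm + c; the 4 given values yield a linear system in the 3 coefficients.
Solving, Q(m) = 2m² + 8m - 3.
Then Q(-1) = -9.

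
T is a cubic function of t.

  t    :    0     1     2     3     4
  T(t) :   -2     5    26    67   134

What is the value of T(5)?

Write T(t) = at³ + bt² + ct + d; the 5 given values yield a linear system in the 4 coefficients.
Solving, T(t) = t³ + 4t² + 2t - 2.
Then T(5) = 233.

233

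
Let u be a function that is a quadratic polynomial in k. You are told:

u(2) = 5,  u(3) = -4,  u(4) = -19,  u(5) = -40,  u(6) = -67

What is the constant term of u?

5

First differences: -9, -15, -21, -27. Second differences: -6, -6, -6.
Level-2 differences are constant, so u has degree 2.
Fitting a degree-2 polynomial gives u(k) = -3k² + 6k + 5.
The constant term is u(0) = 5.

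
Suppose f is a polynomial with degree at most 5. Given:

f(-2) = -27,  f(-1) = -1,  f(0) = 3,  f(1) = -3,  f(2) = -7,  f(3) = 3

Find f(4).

First differences: 26, 4, -6, -4, 10. Second differences: -22, -10, 2, 14. Third differences: 12, 12, 12.
Level-3 differences are constant, so f has degree 3.
Fitting a degree-3 polynomial gives f(x) = 2x³ - 5x² - 3x + 3.
Then f(4) = 39.

39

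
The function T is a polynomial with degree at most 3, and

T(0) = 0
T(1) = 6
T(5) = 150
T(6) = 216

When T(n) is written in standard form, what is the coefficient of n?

Write T(n) = an³ + bn² + cn + d; the 4 given values yield a linear system in the 4 coefficients.
Solving, the leading coefficient vanishes, and T(n) = 6n².
The coefficient of n is 0.

0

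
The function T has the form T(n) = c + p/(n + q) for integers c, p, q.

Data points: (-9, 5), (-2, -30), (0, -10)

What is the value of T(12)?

-2

(T(n) − c)(n + q) = p for each data point; the three points give a linear system in c and q, then p follows.
Solving: c = 0, q = 3, p = -30, so T(n) = -30/(n + 3).
Then T(12) = 0 − 30/15 = -2.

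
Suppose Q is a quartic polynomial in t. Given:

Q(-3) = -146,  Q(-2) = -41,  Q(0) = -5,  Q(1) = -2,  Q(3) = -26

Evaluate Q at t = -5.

Write Q(t) = at^4 + bt³ + ct² + dt + e; the 5 given values yield a linear system in the 5 coefficients.
Solving, Q(t) = -t^4 + 2t³ + 2t - 5.
Then Q(-5) = -890.

-890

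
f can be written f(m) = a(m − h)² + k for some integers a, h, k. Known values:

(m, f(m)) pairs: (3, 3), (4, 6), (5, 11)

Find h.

2

First differences 3, 5; second difference 2 = 2a, so a = 1.
Expanding, the m-coefficient is −2ah = -2h; matching it to the data gives h = 2, and then k = 2.
So f(m) = 1(m − 2)² + 2.
Hence h = 2.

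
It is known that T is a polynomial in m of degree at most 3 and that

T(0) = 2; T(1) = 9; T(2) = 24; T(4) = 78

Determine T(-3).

Write T(m) = am³ + bm² + cm + d; the 4 given values yield a linear system in the 4 coefficients.
Solving, the leading coefficient vanishes, and T(m) = 4m² + 3m + 2.
Then T(-3) = 29.

29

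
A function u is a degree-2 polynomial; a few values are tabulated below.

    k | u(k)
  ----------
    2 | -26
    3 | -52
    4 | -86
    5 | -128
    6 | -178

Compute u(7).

Write u(k) = ak² + bk + c; the 5 given values yield a linear system in the 3 coefficients.
Solving, u(k) = -4k² - 6k + 2.
Then u(7) = -236.

-236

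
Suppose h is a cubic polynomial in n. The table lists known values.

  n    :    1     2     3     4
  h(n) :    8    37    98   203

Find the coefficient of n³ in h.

2

Write h(n) = an³ + bn² + cn + d; the 4 given values yield a linear system in the 4 coefficients.
Solving, h(n) = 2n³ + 4n² + 3n - 1.
The coefficient of n³ is 2.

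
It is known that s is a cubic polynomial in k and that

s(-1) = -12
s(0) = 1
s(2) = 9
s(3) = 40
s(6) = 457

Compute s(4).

Write s(k) = ak³ + bk² + ck + d; the 5 given values yield a linear system in the 4 coefficients.
Solving, s(k) = 3k³ - 6k² + 4k + 1.
Then s(4) = 113.

113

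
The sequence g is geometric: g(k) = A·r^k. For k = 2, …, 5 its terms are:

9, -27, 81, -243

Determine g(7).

Consecutive ratio: -27/9 = -3, and 81/(-27) = -3, so r = -3.
Then A·(-3)^2 = 9 gives A = 1, and g(k) = 1·(-3)^k.
g(7) = 1·(-3)^7 = -2187.

-2187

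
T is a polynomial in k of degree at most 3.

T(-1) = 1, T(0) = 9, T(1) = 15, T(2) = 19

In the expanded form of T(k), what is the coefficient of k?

7

Write T(k) = ak³ + bk² + ck + d; the 4 given values yield a linear system in the 4 coefficients.
Solving, the leading coefficient vanishes, and T(k) = -k² + 7k + 9.
The coefficient of k is 7.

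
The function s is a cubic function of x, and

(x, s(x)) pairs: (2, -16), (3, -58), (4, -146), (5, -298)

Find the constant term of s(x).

2

Write s(x) = ax³ + bx² + cx + d; the 4 given values yield a linear system in the 4 coefficients.
Solving, s(x) = -3x³ + 4x² - 5x + 2.
The constant term is s(0) = 2.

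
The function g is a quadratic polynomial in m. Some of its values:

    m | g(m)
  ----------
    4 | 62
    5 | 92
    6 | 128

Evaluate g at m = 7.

170

Write g(m) = am² + bm + c; the 3 given values yield a linear system in the 3 coefficients.
Solving, g(m) = 3m² + 3m + 2.
Then g(7) = 170.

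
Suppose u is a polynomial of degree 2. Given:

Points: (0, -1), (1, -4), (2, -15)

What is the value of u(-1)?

Write u(n) = an² + bn + c; the 3 given values yield a linear system in the 3 coefficients.
Solving, u(n) = -4n² + n - 1.
Then u(-1) = -6.

-6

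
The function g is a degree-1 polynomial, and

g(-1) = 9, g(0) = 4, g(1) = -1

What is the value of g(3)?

First differences: -5, -5.
Level-1 differences are constant, so g has degree 1.
Fitting a degree-1 polynomial gives g(x) = -5x + 4.
Then g(3) = -11.

-11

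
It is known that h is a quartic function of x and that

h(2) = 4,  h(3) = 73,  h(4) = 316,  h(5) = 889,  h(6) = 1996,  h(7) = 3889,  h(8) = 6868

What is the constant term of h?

4

First differences: 69, 243, 573, 1107, 1893, 2979. Second differences: 174, 330, 534, 786, 1086. Third differences: 156, 204, 252, 300. Fourth differences: 48, 48, 48.
Level-4 differences are constant, so h has degree 4.
Fitting a degree-4 polynomial gives h(x) = 2x^4 - 2x³ - 5x² + 2x + 4.
The constant term is h(0) = 4.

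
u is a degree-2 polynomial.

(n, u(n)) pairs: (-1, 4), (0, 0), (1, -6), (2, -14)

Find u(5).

Write u(n) = an² + bn + c; the 4 given values yield a linear system in the 3 coefficients.
Solving, u(n) = -n² - 5n.
Then u(5) = -50.

-50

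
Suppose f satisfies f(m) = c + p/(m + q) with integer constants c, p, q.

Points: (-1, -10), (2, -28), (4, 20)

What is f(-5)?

(f(m) − c)(m + q) = p for each data point; the three points give a linear system in c and q, then p follows.
Solving: c = -4, q = -3, p = 24, so f(m) = -4 + 24/(m − 3).
Then f(-5) = -4 + 24/(-8) = -7.

-7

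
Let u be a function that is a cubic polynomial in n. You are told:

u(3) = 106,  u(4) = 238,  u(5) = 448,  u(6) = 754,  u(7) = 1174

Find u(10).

3298

Write u(n) = an³ + bn² + cn + d; the 5 given values yield a linear system in the 4 coefficients.
Solving, u(n) = 3n³ + 3n² - 2.
Then u(10) = 3298.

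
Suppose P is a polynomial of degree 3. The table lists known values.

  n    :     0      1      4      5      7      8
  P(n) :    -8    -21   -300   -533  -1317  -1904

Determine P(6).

-866

Write P(n) = an³ + bn² + cn + d; the 6 given values yield a linear system in the 4 coefficients.
Solving, P(n) = -3n³ - 5n² - 5n - 8.
Then P(6) = -866.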